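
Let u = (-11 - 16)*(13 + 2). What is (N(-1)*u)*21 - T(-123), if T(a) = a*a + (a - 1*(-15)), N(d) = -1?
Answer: -6516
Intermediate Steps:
u = -405 (u = -27*15 = -405)
T(a) = 15 + a + a² (T(a) = a² + (a + 15) = a² + (15 + a) = 15 + a + a²)
(N(-1)*u)*21 - T(-123) = -1*(-405)*21 - (15 - 123 + (-123)²) = 405*21 - (15 - 123 + 15129) = 8505 - 1*15021 = 8505 - 15021 = -6516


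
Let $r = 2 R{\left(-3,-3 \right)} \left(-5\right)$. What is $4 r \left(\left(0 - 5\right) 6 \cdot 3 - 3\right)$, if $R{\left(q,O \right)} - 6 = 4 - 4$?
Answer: $22320$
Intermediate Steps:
$R{\left(q,O \right)} = 6$ ($R{\left(q,O \right)} = 6 + \left(4 - 4\right) = 6 + 0 = 6$)
$r = -60$ ($r = 2 \cdot 6 \left(-5\right) = 12 \left(-5\right) = -60$)
$4 r \left(\left(0 - 5\right) 6 \cdot 3 - 3\right) = 4 \left(-60\right) \left(\left(0 - 5\right) 6 \cdot 3 - 3\right) = - 240 \left(\left(-5\right) 6 \cdot 3 - 3\right) = - 240 \left(\left(-30\right) 3 - 3\right) = - 240 \left(-90 - 3\right) = \left(-240\right) \left(-93\right) = 22320$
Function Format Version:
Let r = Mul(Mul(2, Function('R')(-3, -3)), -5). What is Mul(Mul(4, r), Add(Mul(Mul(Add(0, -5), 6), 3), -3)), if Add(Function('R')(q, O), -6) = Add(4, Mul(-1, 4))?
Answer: 22320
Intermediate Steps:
Function('R')(q, O) = 6 (Function('R')(q, O) = Add(6, Add(4, Mul(-1, 4))) = Add(6, Add(4, -4)) = Add(6, 0) = 6)
r = -60 (r = Mul(Mul(2, 6), -5) = Mul(12, -5) = -60)
Mul(Mul(4, r), Add(Mul(Mul(Add(0, -5), 6), 3), -3)) = Mul(Mul(4, -60), Add(Mul(Mul(Add(0, -5), 6), 3), -3)) = Mul(-240, Add(Mul(Mul(-5, 6), 3), -3)) = Mul(-240, Add(Mul(-30, 3), -3)) = Mul(-240, Add(-90, -3)) = Mul(-240, -93) = 22320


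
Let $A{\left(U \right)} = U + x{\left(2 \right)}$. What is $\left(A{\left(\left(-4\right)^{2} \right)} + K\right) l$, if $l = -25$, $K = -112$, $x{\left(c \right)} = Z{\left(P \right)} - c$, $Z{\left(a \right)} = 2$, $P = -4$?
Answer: $2400$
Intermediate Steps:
$x{\left(c \right)} = 2 - c$
$A{\left(U \right)} = U$ ($A{\left(U \right)} = U + \left(2 - 2\right) = U + 0 = U$)
$\left(A{\left(\left(-4\right)^{2} \right)} + K\right) l = \left(\left(-4\right)^{2} - 112\right) \left(-25\right) = \left(16 - 112\right) \left(-25\right) = \left(-96\right) \left(-25\right) = 2400$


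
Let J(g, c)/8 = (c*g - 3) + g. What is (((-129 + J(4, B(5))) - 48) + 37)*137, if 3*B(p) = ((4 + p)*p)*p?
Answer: 310716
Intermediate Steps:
B(p) = p²*(4 + p)/3 (B(p) = (((4 + p)*p)*p)/3 = ((p*(4 + p))*p)/3 = (p²*(4 + p))/3 = p²*(4 + p)/3)
J(g, c) = -24 + 8*g + 8*c*g (J(g, c) = 8*((c*g - 3) + g) = 8*((-3 + c*g) + g) = 8*(-3 + g + c*g) = -24 + 8*g + 8*c*g)
(((-129 + J(4, B(5))) - 48) + 37)*137 = (((-129 + (-24 + 8*4 + 8*((⅓)*5²*(4 + 5))*4)) - 48) + 37)*137 = (((-129 + (-24 + 32 + 8*((⅓)*25*9)*4)) - 48) + 37)*137 = (((-129 + (-24 + 32 + 8*75*4)) - 48) + 37)*137 = (((-129 + (-24 + 32 + 2400)) - 48) + 37)*137 = (((-129 + 2408) - 48) + 37)*137 = ((2279 - 48) + 37)*137 = (2231 + 37)*137 = 2268*137 = 310716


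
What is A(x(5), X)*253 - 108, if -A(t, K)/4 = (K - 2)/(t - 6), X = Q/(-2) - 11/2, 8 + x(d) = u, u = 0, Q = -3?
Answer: -3792/7 ≈ -541.71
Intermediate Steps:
x(d) = -8 (x(d) = -8 + 0 = -8)
X = -4 (X = -3/(-2) - 11/2 = -3*(-½) - 11*½ = 3/2 - 11/2 = -4)
A(t, K) = -4*(-2 + K)/(-6 + t) (A(t, K) = -4*(K - 2)/(t - 6) = -4*(-2 + K)/(-6 + t))
A(x(5), X)*253 - 108 = (4*(2 - 1*(-4))/(-6 - 8))*253 - 108 = (4*(2 + 4)/(-14))*253 - 108 = (4*(-1/14)*6)*253 - 108 = -12/7*253 - 108 = -3036/7 - 108 = -3792/7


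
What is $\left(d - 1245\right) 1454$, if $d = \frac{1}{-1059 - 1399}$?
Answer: $- \frac{2224773397}{1229} \approx -1.8102 \cdot 10^{6}$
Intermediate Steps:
$d = - \frac{1}{2458}$ ($d = \frac{1}{-2458} = - \frac{1}{2458} \approx -0.00040683$)
$\left(d - 1245\right) 1454 = \left(- \frac{1}{2458} - 1245\right) 1454 = \left(- \frac{3060211}{2458}\right) 1454 = - \frac{2224773397}{1229}$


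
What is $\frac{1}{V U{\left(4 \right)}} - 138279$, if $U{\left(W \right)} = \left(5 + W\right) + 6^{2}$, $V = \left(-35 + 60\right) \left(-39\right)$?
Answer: $- \frac{6066991126}{43875} \approx -1.3828 \cdot 10^{5}$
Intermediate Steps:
$V = -975$ ($V = 25 \left(-39\right) = -975$)
$U{\left(W \right)} = 41 + W$ ($U{\left(W \right)} = \left(5 + W\right) + 36 = 41 + W$)
$\frac{1}{V U{\left(4 \right)}} - 138279 = \frac{1}{\left(-975\right) \left(41 + 4\right)} - 138279 = \frac{1}{\left(-975\right) 45} - 138279 = \frac{1}{-43875} - 138279 = - \frac{1}{43875} - 138279 = - \frac{6066991126}{43875}$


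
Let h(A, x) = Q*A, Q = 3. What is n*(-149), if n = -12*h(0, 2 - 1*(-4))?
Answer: 0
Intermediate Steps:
h(A, x) = 3*A
n = 0 (n = -36*0 = -12*0 = 0)
n*(-149) = 0*(-149) = 0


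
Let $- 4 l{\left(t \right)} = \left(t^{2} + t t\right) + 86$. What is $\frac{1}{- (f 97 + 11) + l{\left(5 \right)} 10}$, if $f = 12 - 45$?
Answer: $\frac{1}{2850} \approx 0.00035088$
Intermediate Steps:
$f = -33$ ($f = 12 - 45 = -33$)
$l{\left(t \right)} = - \frac{43}{2} - \frac{t^{2}}{2}$ ($l{\left(t \right)} = - \frac{\left(t^{2} + t t\right) + 86}{4} = - \frac{\left(t^{2} + t^{2}\right) + 86}{4} = - \frac{2 t^{2} + 86}{4} = - \frac{86 + 2 t^{2}}{4} = - \frac{43}{2} - \frac{t^{2}}{2}$)
$\frac{1}{- (f 97 + 11) + l{\left(5 \right)} 10} = \frac{1}{- (\left(-33\right) 97 + 11) + \left(- \frac{43}{2} - \frac{5^{2}}{2}\right) 10} = \frac{1}{- (-3201 + 11) + \left(- \frac{43}{2} - \frac{25}{2}\right) 10} = \frac{1}{\left(-1\right) \left(-3190\right) + \left(- \frac{43}{2} - \frac{25}{2}\right) 10} = \frac{1}{3190 - 340} = \frac{1}{2850}$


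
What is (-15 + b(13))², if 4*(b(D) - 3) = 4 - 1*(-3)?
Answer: 1681/16 ≈ 105.06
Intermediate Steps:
b(D) = 19/4 (b(D) = 3 + (4 - 1*(-3))/4 = 3 + (4 + 3)/4 = 3 + (¼)*7 = 3 + 7/4 = 19/4)
(-15 + b(13))² = (-15 + 19/4)² = (-41/4)² = 1681/16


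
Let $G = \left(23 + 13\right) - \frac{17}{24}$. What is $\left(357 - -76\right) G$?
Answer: $\frac{366751}{24} \approx 15281.0$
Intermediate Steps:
$G = \frac{847}{24}$ ($G = 36 - \frac{17}{24} = \frac{847}{24} \approx 35.292$)
$\left(357 - -76\right) G = \left(357 - -76\right) \frac{847}{24} = \left(357 + 76\right) \frac{847}{24} = 433 \cdot \frac{847}{24} = \frac{366751}{24}$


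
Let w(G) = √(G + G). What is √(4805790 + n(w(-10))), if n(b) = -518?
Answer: 2*√1201318 ≈ 2192.1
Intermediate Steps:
w(G) = √2*√G (w(G) = √(2*G) = √2*√G)
√(4805790 + n(w(-10))) = √(4805790 - 518) = √4805272 = 2*√1201318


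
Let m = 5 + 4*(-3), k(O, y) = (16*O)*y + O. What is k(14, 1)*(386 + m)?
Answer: 90202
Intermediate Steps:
k(O, y) = O + 16*O*y (k(O, y) = 16*O*y + O = O + 16*O*y)
m = -7 (m = 5 - 12 = -7)
k(14, 1)*(386 + m) = (14*(1 + 16*1))*(386 - 7) = (14*(1 + 16))*379 = (14*17)*379 = 238*379 = 90202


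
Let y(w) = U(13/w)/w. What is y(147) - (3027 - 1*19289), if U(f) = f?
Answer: 351405571/21609 ≈ 16262.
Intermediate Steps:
y(w) = 13/w² (y(w) = (13/w)/w = 13/w²)
y(147) - (3027 - 1*19289) = 13/147² - (3027 - 1*19289) = 13*(1/21609) - (3027 - 19289) = 13/21609 - 1*(-16262) = 13/21609 + 16262 = 351405571/21609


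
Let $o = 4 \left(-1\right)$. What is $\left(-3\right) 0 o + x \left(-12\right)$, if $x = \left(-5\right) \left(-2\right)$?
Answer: $-120$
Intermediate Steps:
$x = 10$
$o = -4$
$\left(-3\right) 0 o + x \left(-12\right) = \left(-3\right) 0 \left(-4\right) + 10 \left(-12\right) = 0 \left(-4\right) - 120 = 0 - 120 = -120$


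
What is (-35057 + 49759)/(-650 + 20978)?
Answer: 7351/10164 ≈ 0.72324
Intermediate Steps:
(-35057 + 49759)/(-650 + 20978) = 14702/20328 = 14702*(1/20328) = 7351/10164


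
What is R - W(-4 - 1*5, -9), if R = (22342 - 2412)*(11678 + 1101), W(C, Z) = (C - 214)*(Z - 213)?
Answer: 254635964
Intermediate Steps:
W(C, Z) = (-214 + C)*(-213 + Z)
R = 254685470 (R = 19930*12779 = 254685470)
R - W(-4 - 1*5, -9) = 254685470 - (45582 - 214*(-9) - 213*(-4 - 1*5) + (-4 - 1*5)*(-9)) = 254685470 - (45582 + 1926 - 213*(-4 - 5) + (-4 - 5)*(-9)) = 254685470 - (45582 + 1926 - 213*(-9) - 9*(-9)) = 254685470 - (45582 + 1926 + 1917 + 81) = 254685470 - 1*49506 = 254685470 - 49506 = 254635964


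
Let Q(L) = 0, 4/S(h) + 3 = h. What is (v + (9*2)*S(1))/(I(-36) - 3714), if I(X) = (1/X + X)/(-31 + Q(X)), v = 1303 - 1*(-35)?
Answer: -1453032/4143527 ≈ -0.35068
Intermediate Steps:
S(h) = 4/(-3 + h)
v = 1338 (v = 1303 + 35 = 1338)
I(X) = -X/31 - 1/(31*X) (I(X) = (1/X + X)/(-31 + 0) = (X + 1/X)/(-31) = (X + 1/X)*(-1/31) = -X/31 - 1/(31*X))
(v + (9*2)*S(1))/(I(-36) - 3714) = (1338 + (9*2)*(4/(-3 + 1)))/((1/31)*(-1 - 1*(-36)²)/(-36) - 3714) = (1338 + 18*(4/(-2)))/((1/31)*(-1/36)*(-1 - 1*1296) - 3714) = (1338 + 18*(4*(-½)))/((1/31)*(-1/36)*(-1 - 1296) - 3714) = (1338 + 18*(-2))/((1/31)*(-1/36)*(-1297) - 3714) = (1338 - 36)/(1297/1116 - 3714) = 1302/(-4143527/1116) = 1302*(-1116/4143527) = -1453032/4143527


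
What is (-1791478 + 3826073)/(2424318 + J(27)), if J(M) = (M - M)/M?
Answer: 2034595/2424318 ≈ 0.83924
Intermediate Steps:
J(M) = 0 (J(M) = 0/M = 0)
(-1791478 + 3826073)/(2424318 + J(27)) = (-1791478 + 3826073)/(2424318 + 0) = 2034595/2424318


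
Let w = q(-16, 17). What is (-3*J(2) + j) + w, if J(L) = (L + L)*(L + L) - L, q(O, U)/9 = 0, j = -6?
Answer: -48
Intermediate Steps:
q(O, U) = 0 (q(O, U) = 9*0 = 0)
w = 0
J(L) = -L + 4*L² (J(L) = (2*L)*(2*L) - L = 4*L² - L = -L + 4*L²)
(-3*J(2) + j) + w = (-6*(-1 + 4*2) - 6) + 0 = (-6*(-1 + 8) - 6) + 0 = (-6*7 - 6) + 0 = (-3*14 - 6) + 0 = (-42 - 6) + 0 = -48 + 0 = -48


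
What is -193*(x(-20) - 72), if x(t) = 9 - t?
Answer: 8299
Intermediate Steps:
-193*(x(-20) - 72) = -193*((9 - 1*(-20)) - 72) = -193*((9 + 20) - 72) = -193*(29 - 72) = -193*(-43) = 8299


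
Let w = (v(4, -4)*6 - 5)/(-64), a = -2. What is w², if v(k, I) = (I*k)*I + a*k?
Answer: 109561/4096 ≈ 26.748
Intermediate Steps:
v(k, I) = -2*k + k*I² (v(k, I) = (I*k)*I - 2*k = k*I² - 2*k = -2*k + k*I²)
w = -331/64 (w = ((4*(-2 + (-4)²))*6 - 5)/(-64) = ((4*(-2 + 16))*6 - 5)*(-1/64) = ((4*14)*6 - 5)*(-1/64) = (56*6 - 5)*(-1/64) = (336 - 5)*(-1/64) = 331*(-1/64) = -331/64 ≈ -5.1719)
w² = (-331/64)² = 109561/4096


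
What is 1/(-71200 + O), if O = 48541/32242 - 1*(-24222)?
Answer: -32242/1514616135 ≈ -2.1287e-5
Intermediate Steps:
O = 781014265/32242 (O = 48541*(1/32242) + 24222 = 48541/32242 + 24222 = 781014265/32242 ≈ 24224.)
1/(-71200 + O) = 1/(-71200 + 781014265/32242) = 1/(-1514616135/32242) = -32242/1514616135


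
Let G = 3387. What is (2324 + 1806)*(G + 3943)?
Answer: 30272900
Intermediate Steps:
(2324 + 1806)*(G + 3943) = (2324 + 1806)*(3387 + 3943) = 4130*7330 = 30272900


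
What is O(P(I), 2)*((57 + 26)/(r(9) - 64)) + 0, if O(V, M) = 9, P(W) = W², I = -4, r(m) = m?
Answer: -747/55 ≈ -13.582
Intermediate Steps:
O(P(I), 2)*((57 + 26)/(r(9) - 64)) + 0 = 9*((57 + 26)/(9 - 64)) + 0 = 9*(83/(-55)) + 0 = 9*(83*(-1/55)) + 0 = 9*(-83/55) + 0 = -747/55 + 0 = -747/55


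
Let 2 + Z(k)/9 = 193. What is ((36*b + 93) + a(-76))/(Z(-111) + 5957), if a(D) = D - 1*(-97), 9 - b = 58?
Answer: -825/3838 ≈ -0.21496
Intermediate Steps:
b = -49 (b = 9 - 1*58 = 9 - 58 = -49)
a(D) = 97 + D (a(D) = D + 97 = 97 + D)
Z(k) = 1719 (Z(k) = -18 + 9*193 = -18 + 1737 = 1719)
((36*b + 93) + a(-76))/(Z(-111) + 5957) = ((36*(-49) + 93) + (97 - 76))/(1719 + 5957) = ((-1764 + 93) + 21)/7676 = (-1671 + 21)*(1/7676) = -1650*1/7676 = -825/3838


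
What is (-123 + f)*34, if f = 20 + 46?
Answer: -1938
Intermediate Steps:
f = 66
(-123 + f)*34 = (-123 + 66)*34 = -57*34 = -1938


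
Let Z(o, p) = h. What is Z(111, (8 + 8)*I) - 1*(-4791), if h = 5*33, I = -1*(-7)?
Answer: 4956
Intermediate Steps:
I = 7
h = 165
Z(o, p) = 165
Z(111, (8 + 8)*I) - 1*(-4791) = 165 - 1*(-4791) = 165 + 4791 = 4956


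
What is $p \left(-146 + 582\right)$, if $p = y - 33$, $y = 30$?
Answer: $-1308$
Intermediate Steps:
$p = -3$ ($p = 30 - 33 = -3$)
$p \left(-146 + 582\right) = - 3 \left(-146 + 582\right) = \left(-3\right) 436 = -1308$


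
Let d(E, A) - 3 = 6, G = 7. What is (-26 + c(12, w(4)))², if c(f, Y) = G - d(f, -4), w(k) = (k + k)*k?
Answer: 784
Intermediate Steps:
d(E, A) = 9 (d(E, A) = 3 + 6 = 9)
w(k) = 2*k² (w(k) = (2*k)*k = 2*k²)
c(f, Y) = -2 (c(f, Y) = 7 - 1*9 = 7 - 9 = -2)
(-26 + c(12, w(4)))² = (-26 - 2)² = (-28)² = 784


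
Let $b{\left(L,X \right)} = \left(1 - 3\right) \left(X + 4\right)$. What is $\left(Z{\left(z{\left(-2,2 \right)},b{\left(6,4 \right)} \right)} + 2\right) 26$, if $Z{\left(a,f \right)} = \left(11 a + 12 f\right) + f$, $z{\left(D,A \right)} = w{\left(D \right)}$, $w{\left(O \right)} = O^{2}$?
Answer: $-4212$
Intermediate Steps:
$z{\left(D,A \right)} = D^{2}$
$b{\left(L,X \right)} = -8 - 2 X$ ($b{\left(L,X \right)} = - 2 \left(4 + X\right) = -8 - 2 X$)
$Z{\left(a,f \right)} = 11 a + 13 f$
$\left(Z{\left(z{\left(-2,2 \right)},b{\left(6,4 \right)} \right)} + 2\right) 26 = \left(\left(11 \left(-2\right)^{2} + 13 \left(-8 - 8\right)\right) + 2\right) 26 = \left(\left(11 \cdot 4 + 13 \left(-8 - 8\right)\right) + 2\right) 26 = \left(\left(44 + 13 \left(-16\right)\right) + 2\right) 26 = \left(\left(44 - 208\right) + 2\right) 26 = \left(-164 + 2\right) 26 = \left(-162\right) 26 = -4212$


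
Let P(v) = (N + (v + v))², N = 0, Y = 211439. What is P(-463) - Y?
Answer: 646037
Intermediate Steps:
P(v) = 4*v² (P(v) = (0 + (v + v))² = (0 + 2*v)² = (2*v)² = 4*v²)
P(-463) - Y = 4*(-463)² - 1*211439 = 4*214369 - 211439 = 857476 - 211439 = 646037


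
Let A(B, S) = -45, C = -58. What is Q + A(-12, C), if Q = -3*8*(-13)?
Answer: 267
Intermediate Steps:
Q = 312 (Q = -24*(-13) = 312)
Q + A(-12, C) = 312 - 45 = 267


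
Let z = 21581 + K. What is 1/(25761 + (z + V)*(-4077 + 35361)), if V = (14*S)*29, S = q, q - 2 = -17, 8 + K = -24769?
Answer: -1/290477463 ≈ -3.4426e-9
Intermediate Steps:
K = -24777 (K = -8 - 24769 = -24777)
q = -15 (q = 2 - 17 = -15)
S = -15
z = -3196 (z = 21581 - 24777 = -3196)
V = -6090 (V = (14*(-15))*29 = -210*29 = -6090)
1/(25761 + (z + V)*(-4077 + 35361)) = 1/(25761 + (-3196 - 6090)*(-4077 + 35361)) = 1/(25761 - 9286*31284) = 1/(25761 - 290503224) = 1/(-290477463) = -1/290477463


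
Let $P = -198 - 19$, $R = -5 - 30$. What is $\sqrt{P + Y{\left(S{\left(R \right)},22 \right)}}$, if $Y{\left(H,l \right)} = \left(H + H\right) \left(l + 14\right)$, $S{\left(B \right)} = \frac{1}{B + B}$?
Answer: $\frac{i \sqrt{267085}}{35} \approx 14.766 i$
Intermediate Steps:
$R = -35$ ($R = -5 - 30 = -35$)
$S{\left(B \right)} = \frac{1}{2 B}$
$P = -217$
$Y{\left(H,l \right)} = 2 H \left(14 + l\right)$
$\sqrt{P + Y{\left(S{\left(R \right)},22 \right)}} = \sqrt{-217 + 2 \frac{1}{2 \left(-35\right)} \left(14 + 22\right)} = \sqrt{-217 + 2 \cdot \frac{1}{2} \left(- \frac{1}{35}\right) 36} = \sqrt{-217 + 2 \left(- \frac{1}{70}\right) 36} = \sqrt{-217 - \frac{36}{35}} = \sqrt{- \frac{7631}{35}} = \frac{i \sqrt{267085}}{35}$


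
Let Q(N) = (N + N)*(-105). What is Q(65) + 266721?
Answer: 253071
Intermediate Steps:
Q(N) = -210*N (Q(N) = (2*N)*(-105) = -210*N)
Q(65) + 266721 = -210*65 + 266721 = -13650 + 266721 = 253071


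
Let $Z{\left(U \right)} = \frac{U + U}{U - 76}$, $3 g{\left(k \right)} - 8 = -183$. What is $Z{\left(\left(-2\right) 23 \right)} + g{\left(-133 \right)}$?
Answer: $- \frac{10537}{183} \approx -57.579$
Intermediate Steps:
$g{\left(k \right)} = - \frac{175}{3}$ ($g{\left(k \right)} = \frac{8}{3} + \frac{1}{3} \left(-183\right) = \frac{8}{3} - 61 = - \frac{175}{3}$)
$Z{\left(U \right)} = \frac{2 U}{-76 + U}$
$Z{\left(\left(-2\right) 23 \right)} + g{\left(-133 \right)} = \frac{2 \left(\left(-2\right) 23\right)}{-76 - 46} - \frac{175}{3} = 2 \left(-46\right) \frac{1}{-76 - 46} - \frac{175}{3} = 2 \left(-46\right) \frac{1}{-122} - \frac{175}{3} = 2 \left(-46\right) \left(- \frac{1}{122}\right) - \frac{175}{3} = \frac{46}{61} - \frac{175}{3} = - \frac{10537}{183}$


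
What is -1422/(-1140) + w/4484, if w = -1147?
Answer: 22231/22420 ≈ 0.99157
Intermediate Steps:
-1422/(-1140) + w/4484 = -1422/(-1140) - 1147/4484 = -1422*(-1/1140) - 1147*1/4484 = 237/190 - 1147/4484 = 22231/22420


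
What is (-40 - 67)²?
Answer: 11449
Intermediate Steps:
(-40 - 67)² = (-107)² = 11449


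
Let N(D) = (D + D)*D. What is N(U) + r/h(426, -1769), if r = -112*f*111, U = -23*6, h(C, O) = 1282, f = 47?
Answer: 24122256/641 ≈ 37632.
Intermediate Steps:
U = -138
r = -584304 (r = -112*47*111 = -5264*111 = -584304)
N(D) = 2*D**2 (N(D) = (2*D)*D = 2*D**2)
N(U) + r/h(426, -1769) = 2*(-138)**2 - 584304/1282 = 2*19044 - 584304*1/1282 = 38088 - 292152/641 = 24122256/641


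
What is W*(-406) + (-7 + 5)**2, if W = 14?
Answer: -5680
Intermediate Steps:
W*(-406) + (-7 + 5)**2 = 14*(-406) + (-7 + 5)**2 = -5684 + (-2)**2 = -5684 + 4 = -5680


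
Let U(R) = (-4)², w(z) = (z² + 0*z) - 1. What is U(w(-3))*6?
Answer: 96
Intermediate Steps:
w(z) = -1 + z² (w(z) = (z² + 0) - 1 = z² - 1 = -1 + z²)
U(R) = 16
U(w(-3))*6 = 16*6 = 96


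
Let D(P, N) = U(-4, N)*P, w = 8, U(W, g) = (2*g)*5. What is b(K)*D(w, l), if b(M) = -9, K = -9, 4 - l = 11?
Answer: 5040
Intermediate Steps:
l = -7 (l = 4 - 1*11 = 4 - 11 = -7)
U(W, g) = 10*g
D(P, N) = 10*N*P (D(P, N) = (10*N)*P = 10*N*P)
b(K)*D(w, l) = -90*(-7)*8 = -9*(-560) = 5040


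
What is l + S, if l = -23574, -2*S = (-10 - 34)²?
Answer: -24542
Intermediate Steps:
S = -968 (S = -(-10 - 34)²/2 = -½*(-44)² = -½*1936 = -968)
l + S = -23574 - 968 = -24542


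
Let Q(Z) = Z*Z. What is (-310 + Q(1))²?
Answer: 95481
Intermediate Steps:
Q(Z) = Z²
(-310 + Q(1))² = (-310 + 1²)² = (-310 + 1)² = (-309)² = 95481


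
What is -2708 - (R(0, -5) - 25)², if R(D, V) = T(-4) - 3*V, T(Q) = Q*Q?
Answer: -2744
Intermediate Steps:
T(Q) = Q²
R(D, V) = 16 - 3*V (R(D, V) = (-4)² - 3*V = 16 - 3*V)
-2708 - (R(0, -5) - 25)² = -2708 - ((16 - 3*(-5)) - 25)² = -2708 - ((16 + 15) - 25)² = -2708 - (31 - 25)² = -2708 - 1*6² = -2708 - 1*36 = -2708 - 36 = -2744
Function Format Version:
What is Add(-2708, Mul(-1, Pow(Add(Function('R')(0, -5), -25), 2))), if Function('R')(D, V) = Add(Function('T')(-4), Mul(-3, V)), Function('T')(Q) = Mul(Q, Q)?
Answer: -2744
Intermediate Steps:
Function('T')(Q) = Pow(Q, 2)
Function('R')(D, V) = Add(16, Mul(-3, V)) (Function('R')(D, V) = Add(Pow(-4, 2), Mul(-3, V)) = Add(16, Mul(-3, V)))
Add(-2708, Mul(-1, Pow(Add(Function('R')(0, -5), -25), 2))) = Add(-2708, Mul(-1, Pow(Add(Add(16, Mul(-3, -5)), -25), 2))) = Add(-2708, Mul(-1, Pow(Add(Add(16, 15), -25), 2))) = Add(-2708, Mul(-1, Pow(Add(31, -25), 2))) = Add(-2708, Mul(-1, Pow(6, 2))) = Add(-2708, Mul(-1, 36)) = Add(-2708, -36) = -2744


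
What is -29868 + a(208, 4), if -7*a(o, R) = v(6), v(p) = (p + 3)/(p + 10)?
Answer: -3345225/112 ≈ -29868.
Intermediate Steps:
v(p) = (3 + p)/(10 + p)
a(o, R) = -9/112 (a(o, R) = -(3 + 6)/(7*(10 + 6)) = -9/(7*16) = -9/112)
-29868 + a(208, 4) = -29868 - 9/112 = -3345225/112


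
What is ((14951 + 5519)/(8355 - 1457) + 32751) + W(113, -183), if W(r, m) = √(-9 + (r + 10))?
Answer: 112968434/3449 + √114 ≈ 32765.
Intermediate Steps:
W(r, m) = √(1 + r) (W(r, m) = √(-9 + (10 + r)) = √(1 + r))
((14951 + 5519)/(8355 - 1457) + 32751) + W(113, -183) = ((14951 + 5519)/(8355 - 1457) + 32751) + √(1 + 113) = (20470/6898 + 32751) + √114 = (20470*(1/6898) + 32751) + √114 = (10235/3449 + 32751) + √114 = 112968434/3449 + √114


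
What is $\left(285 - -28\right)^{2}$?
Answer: $97969$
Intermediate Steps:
$\left(285 - -28\right)^{2} = \left(285 + 28\right)^{2} = 313^{2} = 97969$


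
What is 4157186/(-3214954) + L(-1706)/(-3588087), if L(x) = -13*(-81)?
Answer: -2486621731624/1922589108833 ≈ -1.2934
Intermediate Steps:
L(x) = 1053
4157186/(-3214954) + L(-1706)/(-3588087) = 4157186/(-3214954) + 1053/(-3588087) = 4157186*(-1/3214954) + 1053*(-1/3588087) = -2078593/1607477 - 351/1196029 = -2486621731624/1922589108833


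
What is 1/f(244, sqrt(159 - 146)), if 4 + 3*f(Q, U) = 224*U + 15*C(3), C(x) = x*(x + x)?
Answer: -19/13846 + 8*sqrt(13)/6923 ≈ 0.0027942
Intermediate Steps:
C(x) = 2*x**2 (C(x) = x*(2*x) = 2*x**2)
f(Q, U) = 266/3 + 224*U/3 (f(Q, U) = -4/3 + (224*U + 15*(2*3**2))/3 = -4/3 + (224*U + 15*(2*9))/3 = -4/3 + (224*U + 15*18)/3 = -4/3 + (224*U + 270)/3 = -4/3 + (270 + 224*U)/3 = -4/3 + (90 + 224*U/3) = 266/3 + 224*U/3)
1/f(244, sqrt(159 - 146)) = 1/(266/3 + 224*sqrt(159 - 146)/3) = 1/(266/3 + 224*sqrt(13)/3)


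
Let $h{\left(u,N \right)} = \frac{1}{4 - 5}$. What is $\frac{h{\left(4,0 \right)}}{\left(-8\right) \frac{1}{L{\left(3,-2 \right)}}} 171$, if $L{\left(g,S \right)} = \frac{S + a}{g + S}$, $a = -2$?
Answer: $- \frac{171}{2} \approx -85.5$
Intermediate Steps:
$L{\left(g,S \right)} = \frac{-2 + S}{S + g}$ ($L{\left(g,S \right)} = \frac{S - 2}{g + S} = \frac{-2 + S}{S + g}$)
$h{\left(u,N \right)} = -1$ ($h{\left(u,N \right)} = \frac{1}{-1} = -1$)
$\frac{h{\left(4,0 \right)}}{\left(-8\right) \frac{1}{L{\left(3,-2 \right)}}} 171 = - \frac{1}{\left(-8\right) \frac{1}{\frac{1}{-2 + 3} \left(-2 - 2\right)}} 171 = - \frac{1}{\left(-8\right) \frac{1}{1^{-1} \left(-4\right)}} 171 = - \frac{1}{\left(-8\right) \frac{1}{1 \left(-4\right)}} 171 = - \frac{1}{\left(-8\right) \frac{1}{-4}} \cdot 171 = - \frac{1}{\left(-8\right) \left(- \frac{1}{4}\right)} 171 = - \frac{1}{2} \cdot 171 = \left(-1\right) \frac{1}{2} \cdot 171 = \left(- \frac{1}{2}\right) 171 = - \frac{171}{2}$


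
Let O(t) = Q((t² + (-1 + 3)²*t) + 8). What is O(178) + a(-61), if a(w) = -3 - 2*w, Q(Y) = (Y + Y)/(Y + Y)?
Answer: 120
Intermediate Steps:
Q(Y) = 1 (Q(Y) = (2*Y)/((2*Y)) = (2*Y)*(1/(2*Y)) = 1)
O(t) = 1
O(178) + a(-61) = 1 + (-3 - 2*(-61)) = 1 + (-3 + 122) = 1 + 119 = 120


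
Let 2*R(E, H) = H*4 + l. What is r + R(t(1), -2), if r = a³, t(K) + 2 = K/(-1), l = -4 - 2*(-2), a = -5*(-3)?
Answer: 3371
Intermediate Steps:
a = 15
l = 0 (l = -4 + 4 = 0)
t(K) = -2 - K (t(K) = -2 + K/(-1) = -2 + K*(-1) = -2 - K)
R(E, H) = 2*H (R(E, H) = (H*4 + 0)/2 = (4*H + 0)/2 = (4*H)/2 = 2*H)
r = 3375 (r = 15³ = 3375)
r + R(t(1), -2) = 3375 + 2*(-2) = 3375 - 4 = 3371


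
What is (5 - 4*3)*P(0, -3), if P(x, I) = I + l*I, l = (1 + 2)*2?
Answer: 147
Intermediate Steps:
l = 6 (l = 3*2 = 6)
P(x, I) = 7*I (P(x, I) = I + 6*I = 7*I)
(5 - 4*3)*P(0, -3) = (5 - 4*3)*(7*(-3)) = (5 - 12)*(-21) = -7*(-21) = 147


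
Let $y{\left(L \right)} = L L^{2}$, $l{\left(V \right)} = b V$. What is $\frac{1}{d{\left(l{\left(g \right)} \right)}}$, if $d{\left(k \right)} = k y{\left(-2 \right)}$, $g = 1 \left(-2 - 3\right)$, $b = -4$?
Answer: $- \frac{1}{160} \approx -0.00625$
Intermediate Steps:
$g = -5$ ($g = 1 \left(-5\right) = -5$)
$l{\left(V \right)} = - 4 V$
$y{\left(L \right)} = L^{3}$
$d{\left(k \right)} = - 8 k$ ($d{\left(k \right)} = k \left(-2\right)^{3} = k \left(-8\right) = - 8 k$)
$\frac{1}{d{\left(l{\left(g \right)} \right)}} = \frac{1}{\left(-8\right) \left(\left(-4\right) \left(-5\right)\right)} = \frac{1}{\left(-8\right) 20} = \frac{1}{-160} = - \frac{1}{160}$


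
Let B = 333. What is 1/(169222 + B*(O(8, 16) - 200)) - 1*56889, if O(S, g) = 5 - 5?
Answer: -5838062957/102622 ≈ -56889.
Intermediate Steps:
O(S, g) = 0
1/(169222 + B*(O(8, 16) - 200)) - 1*56889 = 1/(169222 + 333*(0 - 200)) - 1*56889 = 1/(169222 + 333*(-200)) - 56889 = 1/(169222 - 66600) - 56889 = 1/102622 - 56889 = -5838062957/102622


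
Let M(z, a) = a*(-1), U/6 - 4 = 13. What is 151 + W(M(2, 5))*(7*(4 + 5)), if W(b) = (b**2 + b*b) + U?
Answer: 9727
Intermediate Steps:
U = 102 (U = 24 + 6*13 = 24 + 78 = 102)
M(z, a) = -a
W(b) = 102 + 2*b**2 (W(b) = (b**2 + b*b) + 102 = (b**2 + b**2) + 102 = 2*b**2 + 102 = 102 + 2*b**2)
151 + W(M(2, 5))*(7*(4 + 5)) = 151 + (102 + 2*(-1*5)**2)*(7*(4 + 5)) = 151 + (102 + 2*(-5)**2)*(7*9) = 151 + (102 + 2*25)*63 = 151 + (102 + 50)*63 = 151 + 152*63 = 151 + 9576 = 9727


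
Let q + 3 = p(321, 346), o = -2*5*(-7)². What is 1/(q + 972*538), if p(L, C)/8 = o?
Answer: 1/519013 ≈ 1.9267e-6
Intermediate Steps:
o = -490 (o = -10*49 = -490)
p(L, C) = -3920 (p(L, C) = 8*(-490) = -3920)
q = -3923 (q = -3 - 3920 = -3923)
1/(q + 972*538) = 1/(-3923 + 972*538) = 1/(-3923 + 522936) = 1/519013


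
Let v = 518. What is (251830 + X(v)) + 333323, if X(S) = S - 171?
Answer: 585500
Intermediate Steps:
X(S) = -171 + S
(251830 + X(v)) + 333323 = (251830 + (-171 + 518)) + 333323 = (251830 + 347) + 333323 = 252177 + 333323 = 585500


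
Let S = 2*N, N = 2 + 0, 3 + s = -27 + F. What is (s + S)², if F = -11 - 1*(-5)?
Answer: 1024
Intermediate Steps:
F = -6 (F = -11 + 5 = -6)
s = -36 (s = -3 + (-27 - 6) = -3 - 33 = -36)
N = 2
S = 4 (S = 2*2 = 4)
(s + S)² = (-36 + 4)² = (-32)² = 1024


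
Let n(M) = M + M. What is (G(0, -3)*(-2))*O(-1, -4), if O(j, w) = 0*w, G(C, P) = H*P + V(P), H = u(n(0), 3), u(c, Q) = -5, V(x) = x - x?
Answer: 0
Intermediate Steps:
V(x) = 0
n(M) = 2*M
H = -5
G(C, P) = -5*P (G(C, P) = -5*P + 0 = -5*P)
O(j, w) = 0
(G(0, -3)*(-2))*O(-1, -4) = (-5*(-3)*(-2))*0 = (15*(-2))*0 = -30*0 = 0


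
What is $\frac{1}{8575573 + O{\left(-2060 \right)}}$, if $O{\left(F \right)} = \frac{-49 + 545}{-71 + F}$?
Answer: $\frac{2131}{18274545567} \approx 1.1661 \cdot 10^{-7}$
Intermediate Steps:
$O{\left(F \right)} = \frac{496}{-71 + F}$
$\frac{1}{8575573 + O{\left(-2060 \right)}} = \frac{1}{8575573 + \frac{496}{-71 - 2060}} = \frac{1}{8575573 + \frac{496}{-2131}} = \frac{1}{8575573 + 496 \left(- \frac{1}{2131}\right)} = \frac{1}{8575573 - \frac{496}{2131}} = \frac{1}{\frac{18274545567}{2131}} = \frac{2131}{18274545567}$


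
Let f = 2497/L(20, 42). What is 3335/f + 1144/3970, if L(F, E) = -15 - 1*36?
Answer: -336190441/4956545 ≈ -67.828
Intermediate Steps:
L(F, E) = -51 (L(F, E) = -15 - 36 = -51)
f = -2497/51 (f = 2497/(-51) = 2497*(-1/51) = -2497/51 ≈ -48.961)
3335/f + 1144/3970 = 3335/(-2497/51) + 1144/3970 = 3335*(-51/2497) + 1144*(1/3970) = -170085/2497 + 572/1985 = -336190441/4956545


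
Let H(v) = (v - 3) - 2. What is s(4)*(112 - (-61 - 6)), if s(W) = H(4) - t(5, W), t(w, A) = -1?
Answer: 0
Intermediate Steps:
H(v) = -5 + v (H(v) = (-3 + v) - 2 = -5 + v)
s(W) = 0 (s(W) = (-5 + 4) - 1*(-1) = -1 + 1 = 0)
s(4)*(112 - (-61 - 6)) = 0*(112 - (-61 - 6)) = 0*(112 - 1*(-67)) = 0*(112 + 67) = 0*179 = 0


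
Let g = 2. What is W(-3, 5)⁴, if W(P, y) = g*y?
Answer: 10000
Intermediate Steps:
W(P, y) = 2*y
W(-3, 5)⁴ = (2*5)⁴ = 10⁴ = 10000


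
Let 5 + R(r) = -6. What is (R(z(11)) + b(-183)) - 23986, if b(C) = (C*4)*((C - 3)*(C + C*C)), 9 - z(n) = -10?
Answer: 4534654515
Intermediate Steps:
z(n) = 19 (z(n) = 9 - 1*(-10) = 9 + 10 = 19)
R(r) = -11 (R(r) = -5 - 6 = -11)
b(C) = 4*C*(-3 + C)*(C + C**2) (b(C) = (4*C)*((-3 + C)*(C + C**2)) = 4*C*(-3 + C)*(C + C**2))
(R(z(11)) + b(-183)) - 23986 = (-11 + 4*(-183)**2*(-3 + (-183)**2 - 2*(-183))) - 23986 = (-11 + 4*33489*(-3 + 33489 + 366)) - 23986 = (-11 + 4*33489*33852) - 23986 = (-11 + 4534678512) - 23986 = 4534678501 - 23986 = 4534654515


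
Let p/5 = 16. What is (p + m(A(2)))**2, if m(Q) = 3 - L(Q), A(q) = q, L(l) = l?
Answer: 6561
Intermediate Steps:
m(Q) = 3 - Q
p = 80 (p = 5*16 = 80)
(p + m(A(2)))**2 = (80 + (3 - 1*2))**2 = (80 + (3 - 2))**2 = (80 + 1)**2 = 81**2 = 6561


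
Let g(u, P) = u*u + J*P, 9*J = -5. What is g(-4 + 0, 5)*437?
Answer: 52003/9 ≈ 5778.1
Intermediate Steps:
J = -5/9 (J = (-5)/9 = (-1*5)/9 = (⅑)*(-5) = -5/9 ≈ -0.55556)
g(u, P) = u² - 5*P/9 (g(u, P) = u*u - 5*P/9 = u² - 5*P/9)
g(-4 + 0, 5)*437 = ((-4 + 0)² - 5/9*5)*437 = ((-4)² - 25/9)*437 = (16 - 25/9)*437 = (119/9)*437 = 52003/9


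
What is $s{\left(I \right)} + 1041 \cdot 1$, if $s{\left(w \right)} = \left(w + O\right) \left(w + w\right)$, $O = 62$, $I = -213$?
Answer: $65367$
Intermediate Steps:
$s{\left(w \right)} = 2 w \left(62 + w\right)$ ($s{\left(w \right)} = \left(w + 62\right) \left(w + w\right) = \left(62 + w\right) 2 w = 2 w \left(62 + w\right)$)
$s{\left(I \right)} + 1041 \cdot 1 = 2 \left(-213\right) \left(62 - 213\right) + 1041 \cdot 1 = 2 \left(-213\right) \left(-151\right) + 1041 = 64326 + 1041 = 65367$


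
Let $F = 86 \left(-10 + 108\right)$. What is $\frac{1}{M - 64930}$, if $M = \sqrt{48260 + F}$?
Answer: $- \frac{32465}{2107924106} - \frac{\sqrt{3543}}{1053962053} \approx -1.5458 \cdot 10^{-5}$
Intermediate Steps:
$F = 8428$ ($F = 86 \cdot 98 = 8428$)
$M = 4 \sqrt{3543}$ ($M = \sqrt{48260 + 8428} = \sqrt{56688} = 4 \sqrt{3543} \approx 238.09$)
$\frac{1}{M - 64930} = \frac{1}{4 \sqrt{3543} - 64930} = \frac{1}{-64930 + 4 \sqrt{3543}}$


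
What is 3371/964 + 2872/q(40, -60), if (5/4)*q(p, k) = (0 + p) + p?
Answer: 93261/1928 ≈ 48.372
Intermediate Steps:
q(p, k) = 8*p/5 (q(p, k) = 4*((0 + p) + p)/5 = 4*(p + p)/5 = 4*(2*p)/5 = 8*p/5)
3371/964 + 2872/q(40, -60) = 3371/964 + 2872/(((8/5)*40)) = 3371*(1/964) + 2872/64 = 3371/964 + 2872*(1/64) = 3371/964 + 359/8 = 93261/1928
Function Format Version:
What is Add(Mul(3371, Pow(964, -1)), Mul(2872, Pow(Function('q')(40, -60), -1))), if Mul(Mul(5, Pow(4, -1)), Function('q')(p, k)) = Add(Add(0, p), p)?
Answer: Rational(93261, 1928) ≈ 48.372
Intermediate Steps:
Function('q')(p, k) = Mul(Rational(8, 5), p) (Function('q')(p, k) = Mul(Rational(4, 5), Add(Add(0, p), p)) = Mul(Rational(4, 5), Add(p, p)) = Mul(Rational(4, 5), Mul(2, p)) = Mul(Rational(8, 5), p))
Add(Mul(3371, Pow(964, -1)), Mul(2872, Pow(Function('q')(40, -60), -1))) = Add(Mul(3371, Pow(964, -1)), Mul(2872, Pow(Mul(Rational(8, 5), 40), -1))) = Add(Mul(3371, Rational(1, 964)), Mul(2872, Pow(64, -1))) = Add(Rational(3371, 964), Mul(2872, Rational(1, 64))) = Add(Rational(3371, 964), Rational(359, 8)) = Rational(93261, 1928)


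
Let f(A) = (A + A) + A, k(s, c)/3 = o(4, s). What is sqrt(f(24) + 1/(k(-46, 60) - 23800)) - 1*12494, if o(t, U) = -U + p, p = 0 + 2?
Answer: -12494 + sqrt(10072908134)/11828 ≈ -12486.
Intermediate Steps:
p = 2
o(t, U) = 2 - U (o(t, U) = -U + 2 = 2 - U)
k(s, c) = 6 - 3*s (k(s, c) = 3*(2 - s) = 6 - 3*s)
f(A) = 3*A (f(A) = 2*A + A = 3*A)
sqrt(f(24) + 1/(k(-46, 60) - 23800)) - 1*12494 = sqrt(3*24 + 1/((6 - 3*(-46)) - 23800)) - 1*12494 = sqrt(72 + 1/((6 + 138) - 23800)) - 12494 = sqrt(72 + 1/(144 - 23800)) - 12494 = sqrt(72 + 1/(-23656)) - 12494 = sqrt(72 - 1/23656) - 12494 = sqrt(1703231/23656) - 12494 = sqrt(10072908134)/11828 - 12494 = -12494 + sqrt(10072908134)/11828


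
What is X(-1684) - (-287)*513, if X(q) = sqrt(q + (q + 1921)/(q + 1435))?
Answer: 147231 + 3*I*sqrt(1289737)/83 ≈ 1.4723e+5 + 41.048*I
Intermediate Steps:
X(q) = sqrt(q + (1921 + q)/(1435 + q))
X(-1684) - (-287)*513 = sqrt((1921 - 1684 - 1684*(1435 - 1684))/(1435 - 1684)) - (-287)*513 = sqrt((1921 - 1684 - 1684*(-249))/(-249)) - 1*(-147231) = sqrt(-(1921 - 1684 + 419316)/249) + 147231 = sqrt(-1/249*419553) + 147231 = sqrt(-139851/83) + 147231 = 3*I*sqrt(1289737)/83 + 147231 = 147231 + 3*I*sqrt(1289737)/83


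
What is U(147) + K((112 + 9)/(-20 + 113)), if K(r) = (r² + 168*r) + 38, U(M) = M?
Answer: 3505210/8649 ≈ 405.27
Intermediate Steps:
K(r) = 38 + r² + 168*r
U(147) + K((112 + 9)/(-20 + 113)) = 147 + (38 + ((112 + 9)/(-20 + 113))² + 168*((112 + 9)/(-20 + 113))) = 147 + (38 + (121/93)² + 168*(121/93)) = 147 + (38 + 14641/8649 + 6776/31) = 147 + 2233807/8649 = 3505210/8649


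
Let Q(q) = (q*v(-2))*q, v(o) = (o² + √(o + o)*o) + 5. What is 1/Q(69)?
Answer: 1/51313 + 4*I/461817 ≈ 1.9488e-5 + 8.6614e-6*I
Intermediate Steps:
v(o) = 5 + o² + √2*o^(3/2) (v(o) = (o² + √(2*o)*o) + 5 = (o² + (√2*√o)*o) + 5 = (o² + √2*o^(3/2)) + 5 = 5 + o² + √2*o^(3/2))
Q(q) = q²*(9 - 4*I) (Q(q) = (q*(5 + (-2)² + √2*(-2)^(3/2)))*q = (q*(5 + 4 + √2*(-2*I*√2)))*q = (q*(5 + 4 - 4*I))*q = (q*(9 - 4*I))*q = q²*(9 - 4*I))
1/Q(69) = 1/(69²*(9 - 4*I)) = 1/(4761*(9 - 4*I)) = 1/(42849 - 19044*I) = (42849 + 19044*I)/2198710737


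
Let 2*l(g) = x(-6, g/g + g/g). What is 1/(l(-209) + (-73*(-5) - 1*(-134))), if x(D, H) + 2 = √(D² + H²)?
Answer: 249/123997 - √10/247994 ≈ 0.0019954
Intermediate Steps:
x(D, H) = -2 + √(D² + H²)
l(g) = -1 + √10 (l(g) = (-2 + √((-6)² + (g/g + g/g)²))/2 = (-2 + √(36 + (1 + 1)²))/2 = (-2 + √(36 + 2²))/2 = (-2 + √(36 + 4))/2 = (-2 + √40)/2 = (-2 + 2*√10)/2 = -1 + √10)
1/(l(-209) + (-73*(-5) - 1*(-134))) = 1/((-1 + √10) + (-73*(-5) - 1*(-134))) = 1/((-1 + √10) + (365 + 134)) = 1/((-1 + √10) + 499) = 1/(498 + √10)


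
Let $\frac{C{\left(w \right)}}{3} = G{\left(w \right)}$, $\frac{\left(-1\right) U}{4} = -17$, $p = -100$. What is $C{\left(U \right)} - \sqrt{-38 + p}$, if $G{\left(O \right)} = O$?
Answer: $204 - i \sqrt{138} \approx 204.0 - 11.747 i$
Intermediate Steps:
$U = 68$ ($U = \left(-4\right) \left(-17\right) = 68$)
$C{\left(w \right)} = 3 w$
$C{\left(U \right)} - \sqrt{-38 + p} = 3 \cdot 68 - \sqrt{-38 - 100} = 204 - \sqrt{-138} = 204 - i \sqrt{138}$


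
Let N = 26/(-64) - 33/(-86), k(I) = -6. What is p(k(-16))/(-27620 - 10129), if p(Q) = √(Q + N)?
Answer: -I*√712682/12985656 ≈ -6.5011e-5*I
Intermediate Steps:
N = -31/1376 (N = 26*(-1/64) - 33*(-1/86) = -13/32 + 33/86 = -31/1376 ≈ -0.022529)
p(Q) = √(-31/1376 + Q) (p(Q) = √(Q - 31/1376) = √(-31/1376 + Q))
p(k(-16))/(-27620 - 10129) = (√(-2666 + 118336*(-6))/344)/(-27620 - 10129) = (√(-2666 - 710016)/344)/(-37749) = (√(-712682)/344)*(-1/37749) = ((I*√712682)/344)*(-1/37749) = (I*√712682/344)*(-1/37749) = -I*√712682/12985656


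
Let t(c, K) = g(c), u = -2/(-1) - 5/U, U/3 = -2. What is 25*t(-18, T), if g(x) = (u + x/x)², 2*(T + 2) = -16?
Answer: 13225/36 ≈ 367.36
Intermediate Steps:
T = -10 (T = -2 + (½)*(-16) = -2 - 8 = -10)
U = -6 (U = 3*(-2) = -6)
u = 17/6 (u = -2/(-1) - 5/(-6) = -2*(-1) - 5*(-⅙) = 2 + ⅚ = 17/6 ≈ 2.8333)
g(x) = 529/36 (g(x) = (17/6 + x/x)² = (17/6 + 1)² = (23/6)² = 529/36)
t(c, K) = 529/36
25*t(-18, T) = 25*(529/36) = 13225/36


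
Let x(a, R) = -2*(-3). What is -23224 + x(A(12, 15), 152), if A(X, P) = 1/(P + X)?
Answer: -23218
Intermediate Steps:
x(a, R) = 6
-23224 + x(A(12, 15), 152) = -23224 + 6 = -23218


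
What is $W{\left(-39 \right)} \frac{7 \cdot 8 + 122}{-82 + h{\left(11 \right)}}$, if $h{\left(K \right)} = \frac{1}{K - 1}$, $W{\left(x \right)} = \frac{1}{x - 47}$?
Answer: $\frac{890}{35217} \approx 0.025272$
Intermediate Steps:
$W{\left(x \right)} = \frac{1}{-47 + x}$
$h{\left(K \right)} = \frac{1}{-1 + K}$
$W{\left(-39 \right)} \frac{7 \cdot 8 + 122}{-82 + h{\left(11 \right)}} = \frac{\left(7 \cdot 8 + 122\right) \frac{1}{-82 + \frac{1}{-1 + 11}}}{-47 - 39} = \frac{\left(56 + 122\right) \frac{1}{-82 + \frac{1}{10}}}{-86} = - \frac{178 \frac{1}{-82 + \frac{1}{10}}}{86} = - \frac{178 \frac{1}{- \frac{819}{10}}}{86} = - \frac{178 \left(- \frac{10}{819}\right)}{86} = \left(- \frac{1}{86}\right) \left(- \frac{1780}{819}\right) = \frac{890}{35217}$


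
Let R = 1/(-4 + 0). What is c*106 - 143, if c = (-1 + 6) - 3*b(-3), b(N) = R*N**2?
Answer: 2205/2 ≈ 1102.5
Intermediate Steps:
R = -1/4 (R = 1/(-4) = -1/4 ≈ -0.25000)
b(N) = -N**2/4
c = 47/4 (c = (-1 + 6) - (-3)*(-3)**2/4 = 5 - (-3)*9/4 = 5 - 3*(-9/4) = 5 + 27/4 = 47/4 ≈ 11.750)
c*106 - 143 = (47/4)*106 - 143 = 2491/2 - 143 = 2205/2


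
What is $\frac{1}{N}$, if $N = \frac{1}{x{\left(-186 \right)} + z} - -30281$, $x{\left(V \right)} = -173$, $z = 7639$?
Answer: $\frac{7466}{226077947} \approx 3.3024 \cdot 10^{-5}$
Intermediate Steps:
$N = \frac{226077947}{7466}$ ($N = \frac{1}{-173 + 7639} - -30281 = \frac{1}{7466} + 30281 = \frac{226077947}{7466} \approx 30281.0$)
$\frac{1}{N} = \frac{1}{\frac{226077947}{7466}} = \frac{7466}{226077947}$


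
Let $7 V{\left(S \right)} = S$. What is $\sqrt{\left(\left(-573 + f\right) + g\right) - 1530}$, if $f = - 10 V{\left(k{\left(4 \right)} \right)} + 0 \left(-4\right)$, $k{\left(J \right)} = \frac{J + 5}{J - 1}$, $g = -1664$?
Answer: $\frac{i \sqrt{184793}}{7} \approx 61.411 i$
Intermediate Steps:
$k{\left(J \right)} = \frac{5 + J}{-1 + J}$
$V{\left(S \right)} = \frac{S}{7}$
$f = - \frac{30}{7}$ ($f = - 10 \frac{\frac{1}{-1 + 4} \left(5 + 4\right)}{7} + 0 \left(-4\right) = - 10 \frac{\frac{1}{3} \cdot 9}{7} + 0 = - 10 \cdot \frac{1}{7} \cdot 3 + 0 = \left(-10\right) \frac{3}{7} + 0 = - \frac{30}{7} + 0 = - \frac{30}{7} \approx -4.2857$)
$\sqrt{\left(\left(-573 + f\right) + g\right) - 1530} = \sqrt{\left(\left(-573 - \frac{30}{7}\right) - 1664\right) - 1530} = \sqrt{\left(- \frac{4041}{7} - 1664\right) - 1530} = \sqrt{- \frac{15689}{7} - 1530} = \sqrt{- \frac{26399}{7}} = \frac{i \sqrt{184793}}{7}$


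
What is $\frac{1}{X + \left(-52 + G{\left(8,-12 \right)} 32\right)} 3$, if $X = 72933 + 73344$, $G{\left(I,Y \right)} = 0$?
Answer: $\frac{3}{146225} \approx 2.0516 \cdot 10^{-5}$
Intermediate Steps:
$X = 146277$
$\frac{1}{X + \left(-52 + G{\left(8,-12 \right)} 32\right)} 3 = \frac{1}{146277 + \left(-52 + 0 \cdot 32\right)} 3 = \frac{1}{146277 + \left(-52 + 0\right)} 3 = \frac{1}{146277 - 52} \cdot 3 = \frac{1}{146225} \cdot 3 = \frac{3}{146225}$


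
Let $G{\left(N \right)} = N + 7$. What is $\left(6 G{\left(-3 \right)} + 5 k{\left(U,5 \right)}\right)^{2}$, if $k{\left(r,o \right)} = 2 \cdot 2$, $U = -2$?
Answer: $1936$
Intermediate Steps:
$k{\left(r,o \right)} = 4$
$G{\left(N \right)} = 7 + N$
$\left(6 G{\left(-3 \right)} + 5 k{\left(U,5 \right)}\right)^{2} = \left(6 \left(7 - 3\right) + 5 \cdot 4\right)^{2} = \left(6 \cdot 4 + 20\right)^{2} = \left(24 + 20\right)^{2} = 44^{2} = 1936$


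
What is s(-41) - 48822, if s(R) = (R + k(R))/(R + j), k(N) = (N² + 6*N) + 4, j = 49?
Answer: -194589/4 ≈ -48647.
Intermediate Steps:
k(N) = 4 + N² + 6*N
s(R) = (4 + R² + 7*R)/(49 + R) (s(R) = (R + (4 + R² + 6*R))/(R + 49) = (4 + R² + 7*R)/(49 + R))
s(-41) - 48822 = (4 + (-41)² + 7*(-41))/(49 - 41) - 48822 = (4 + 1681 - 287)/8 - 48822 = (⅛)*1398 - 48822 = 699/4 - 48822 = -194589/4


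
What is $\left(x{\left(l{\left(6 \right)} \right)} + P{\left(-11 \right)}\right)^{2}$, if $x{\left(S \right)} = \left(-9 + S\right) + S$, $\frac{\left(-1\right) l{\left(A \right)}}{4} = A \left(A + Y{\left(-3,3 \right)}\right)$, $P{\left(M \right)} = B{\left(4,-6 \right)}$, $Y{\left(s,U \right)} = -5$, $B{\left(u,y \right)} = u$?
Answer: $2809$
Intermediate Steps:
$P{\left(M \right)} = 4$
$l{\left(A \right)} = - 4 A \left(-5 + A\right)$ ($l{\left(A \right)} = - 4 A \left(A - 5\right) = - 4 A \left(-5 + A\right)$)
$x{\left(S \right)} = -9 + 2 S$
$\left(x{\left(l{\left(6 \right)} \right)} + P{\left(-11 \right)}\right)^{2} = \left(\left(-9 + 2 \cdot 4 \cdot 6 \left(5 - 6\right)\right) + 4\right)^{2} = \left(\left(-9 + 2 \cdot 4 \cdot 6 \left(-1\right)\right) + 4\right)^{2} = \left(\left(-9 + 2 \left(-24\right)\right) + 4\right)^{2} = \left(\left(-9 - 48\right) + 4\right)^{2} = \left(-57 + 4\right)^{2} = \left(-53\right)^{2} = 2809$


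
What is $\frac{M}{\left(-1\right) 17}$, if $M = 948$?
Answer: $- \frac{948}{17} \approx -55.765$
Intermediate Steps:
$\frac{M}{\left(-1\right) 17} = \frac{948}{\left(-1\right) 17} = \frac{948}{-17} = 948 \left(- \frac{1}{17}\right) = - \frac{948}{17}$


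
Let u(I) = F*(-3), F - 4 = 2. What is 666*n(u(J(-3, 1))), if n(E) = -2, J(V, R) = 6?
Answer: -1332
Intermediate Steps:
F = 6 (F = 4 + 2 = 6)
u(I) = -18 (u(I) = 6*(-3) = -18)
666*n(u(J(-3, 1))) = 666*(-2) = -1332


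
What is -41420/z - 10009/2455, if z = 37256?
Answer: -118645351/22865870 ≈ -5.1888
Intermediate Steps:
-41420/z - 10009/2455 = -41420/37256 - 10009/2455 = -41420*1/37256 - 10009*1/2455 = -10355/9314 - 10009/2455 = -118645351/22865870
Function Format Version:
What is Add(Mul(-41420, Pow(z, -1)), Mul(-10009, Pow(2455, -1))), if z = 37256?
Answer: Rational(-118645351, 22865870) ≈ -5.1888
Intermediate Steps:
Add(Mul(-41420, Pow(z, -1)), Mul(-10009, Pow(2455, -1))) = Add(Mul(-41420, Pow(37256, -1)), Mul(-10009, Pow(2455, -1))) = Add(Mul(-41420, Rational(1, 37256)), Mul(-10009, Rational(1, 2455))) = Add(Rational(-10355, 9314), Rational(-10009, 2455)) = Rational(-118645351, 22865870)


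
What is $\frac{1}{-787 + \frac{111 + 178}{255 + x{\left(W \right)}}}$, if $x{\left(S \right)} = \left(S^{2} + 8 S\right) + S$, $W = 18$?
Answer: $- \frac{741}{582878} \approx -0.0012713$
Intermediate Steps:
$x{\left(S \right)} = S^{2} + 9 S$
$\frac{1}{-787 + \frac{111 + 178}{255 + x{\left(W \right)}}} = \frac{1}{-787 + \frac{111 + 178}{255 + 18 \left(9 + 18\right)}} = \frac{1}{-787 + \frac{289}{255 + 18 \cdot 27}} = \frac{1}{-787 + \frac{289}{255 + 486}} = \frac{1}{-787 + \frac{289}{741}} = \frac{1}{- \frac{582878}{741}} = - \frac{741}{582878}$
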